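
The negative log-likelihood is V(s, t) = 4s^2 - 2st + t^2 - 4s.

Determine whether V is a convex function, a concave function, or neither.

V is quadratic, so its Hessian is the constant matrix H = [[8, -2], [-2, 2]].
det(H) = 12, tr(H) = 10.
det(H) > 0 and tr(H) > 0, so H is positive definite everywhere: convex.

convex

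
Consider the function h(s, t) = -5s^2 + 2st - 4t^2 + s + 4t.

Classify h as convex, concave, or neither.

h is quadratic, so its Hessian is the constant matrix H = [[-10, 2], [2, -8]].
det(H) = 76, tr(H) = -18.
det(H) > 0 and tr(H) < 0, so H is negative definite everywhere: concave.

concave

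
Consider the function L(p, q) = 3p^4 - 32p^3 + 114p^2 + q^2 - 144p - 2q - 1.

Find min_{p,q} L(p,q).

L(p,q) separates as A(p) + B(q) − 1, so its minimum is min A + min B − 1.
A'(p) = 12(p - 4)(p - 3)(p - 1) vanishes at p ∈ {1, 3, 4}; B'(q) = 2q - 2 vanishes at q ∈ {1}.
Local minima of A (where A''>0): A(1)=-59, A(4)=-32. Local minima of B: B(1)=-1.
So the global minimum of L is A(1) + B(1) − 1 = -59 − 1 − 1 = -61, attained at (1, 1).

-61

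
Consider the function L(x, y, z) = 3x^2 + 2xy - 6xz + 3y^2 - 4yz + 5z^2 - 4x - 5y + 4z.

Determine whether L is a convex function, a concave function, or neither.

convex

L is quadratic, so its Hessian is the constant matrix H = [[6, 2, -6], [2, 6, -4], [-6, -4, 10]].
Leading principal minors: 6, 32, 104.
All positive ⇒ H ≻ 0 ⇒ convex.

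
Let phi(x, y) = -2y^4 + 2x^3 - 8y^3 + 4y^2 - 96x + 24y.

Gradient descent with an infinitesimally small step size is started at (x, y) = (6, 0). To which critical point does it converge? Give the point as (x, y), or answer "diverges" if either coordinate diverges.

phi is separable, so gradient descent decouples: x follows -∂phi/∂x, y follows -∂phi/∂y.
∂phi/∂x = 6(x - 4)(x + 4); at x=6 this is 120, so x decreases.
∂phi/∂y = -8(y - 1)(y + 1)(y + 3); at y=0 this is 24, so y decreases.
x converges to its nearest critical value 4 (a local min of the x-part); y converges to -1. The iterate converges to (4, -1).

(4, -1)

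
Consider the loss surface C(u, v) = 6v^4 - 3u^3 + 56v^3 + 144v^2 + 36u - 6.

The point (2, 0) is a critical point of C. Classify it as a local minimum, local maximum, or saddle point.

saddle point

The mixed partial ∂²C/∂u∂v is 0, so the Hessian at any point is diag(C_uu, C_vv) = diag(-18u, 24(3v^2 + 14v + 12)).
At (2, 0): H = diag(-36, 288).
The eigenvalues have opposite signs, so H is indefinite: a saddle point.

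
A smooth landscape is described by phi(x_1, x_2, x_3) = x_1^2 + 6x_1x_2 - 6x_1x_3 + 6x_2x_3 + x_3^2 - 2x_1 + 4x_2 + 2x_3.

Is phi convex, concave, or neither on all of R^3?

neither

phi is quadratic, so its Hessian is the constant matrix H = [[2, 6, -6], [6, 0, 6], [-6, 6, 2]].
Leading principal minors: 2, -36, -576.
Neither pattern holds ⇒ H is indefinite ⇒ neither convex nor concave.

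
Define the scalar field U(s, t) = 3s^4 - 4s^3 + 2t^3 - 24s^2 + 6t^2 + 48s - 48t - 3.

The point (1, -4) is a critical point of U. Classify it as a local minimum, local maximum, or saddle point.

local maximum

The mixed partial ∂²U/∂s∂t is 0, so the Hessian at any point is diag(U_ss, U_tt) = diag(12(3s^2 - 2s - 4), 12(t + 1)).
At (1, -4): H = diag(-36, -36).
Both eigenvalues are negative, so H is negative definite: a local maximum.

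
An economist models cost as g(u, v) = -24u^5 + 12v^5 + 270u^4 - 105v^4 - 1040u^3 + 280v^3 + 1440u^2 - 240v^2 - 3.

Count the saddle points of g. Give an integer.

g separates as a function of u plus a function of v, so ∇g=0 decouples.
∂g/∂u = -120u(u - 4)(u - 3)(u - 2) = 0 at u ∈ {0, 2, 3, 4}; ∂g/∂v = 60v(v - 4)(v - 2)(v - 1) = 0 at v ∈ {0, 1, 2, 4}.
The Hessian is diagonal: diag(g_uu, g_vv). Second derivatives: g_uu(0)=2880, g_uu(2)=-480, g_uu(3)=360, g_uu(4)=-960; g_vv(0)=-480, g_vv(1)=180, g_vv(2)=-240, g_vv(4)=1440.
Saddle points occur where the two diagonal entries have opposite signs: (0, 0), (0, 2), (2, 1), (2, 4), (3, 0), (3, 2), (4, 1), (4, 4). Count: 8.

8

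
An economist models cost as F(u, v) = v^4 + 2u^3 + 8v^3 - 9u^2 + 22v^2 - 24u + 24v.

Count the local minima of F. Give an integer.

F separates as a function of u plus a function of v, so ∇F=0 decouples.
∂F/∂u = 6(u - 4)(u + 1) = 0 at u ∈ {-1, 4}; ∂F/∂v = 4(v + 1)(v + 2)(v + 3) = 0 at v ∈ {-3, -2, -1}.
The Hessian is diagonal: diag(F_uu, F_vv). Second derivatives: F_uu(-1)=-30, F_uu(4)=30; F_vv(-3)=8, F_vv(-2)=-4, F_vv(-1)=8.
Local minima occur where both diagonal entries positive: (4, -3), (4, -1). Count: 2.

2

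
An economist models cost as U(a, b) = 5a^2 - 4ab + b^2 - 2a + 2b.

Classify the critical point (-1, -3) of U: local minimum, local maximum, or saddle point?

local minimum

The Hessian of U is constant: H = [[10, -4], [-4, 2]].
det(H) = 10·2 − (-4)² = 4.
det(H) > 0 and tr(H) = 12 > 0, so H is positive definite and the point is a local minimum.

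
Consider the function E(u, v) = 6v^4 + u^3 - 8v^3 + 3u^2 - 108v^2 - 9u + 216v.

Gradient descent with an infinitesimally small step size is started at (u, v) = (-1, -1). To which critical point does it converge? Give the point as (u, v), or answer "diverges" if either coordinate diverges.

E is separable, so gradient descent decouples: u follows -∂E/∂u, v follows -∂E/∂v.
∂E/∂u = 3(u - 1)(u + 3); at u=-1 this is -12, so u increases.
∂E/∂v = 24(v - 3)(v - 1)(v + 3); at v=-1 this is 384, so v decreases.
u converges to its nearest critical value 1 (a local min of the u-part); v converges to -3. The iterate converges to (1, -3).

(1, -3)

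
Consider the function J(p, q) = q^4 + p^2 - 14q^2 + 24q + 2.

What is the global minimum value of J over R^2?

-115

J(p,q) separates as A(p) + B(q) + 2, so its minimum is min A + min B + 2.
A'(p) = 2p vanishes at p ∈ {0}; B'(q) = 4(q - 2)(q - 1)(q + 3) vanishes at q ∈ {-3, 1, 2}.
Local minima of A (where A''>0): A(0)=0. Local minima of B: B(-3)=-117, B(2)=8.
So the global minimum of J is A(0) + B(-3) + 2 = 0 − 117 + 2 = -115, attained at (0, -3).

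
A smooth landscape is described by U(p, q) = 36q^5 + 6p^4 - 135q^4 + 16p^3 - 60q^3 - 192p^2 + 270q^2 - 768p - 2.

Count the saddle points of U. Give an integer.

6

U separates as a function of p plus a function of q, so ∇U=0 decouples.
∂U/∂p = 24(p - 4)(p + 2)(p + 4) = 0 at p ∈ {-4, -2, 4}; ∂U/∂q = 180q(q - 3)(q - 1)(q + 1) = 0 at q ∈ {-1, 0, 1, 3}.
The Hessian is diagonal: diag(U_pp, U_qq). Second derivatives: U_pp(-4)=384, U_pp(-2)=-288, U_pp(4)=1152; U_qq(-1)=-1440, U_qq(0)=540, U_qq(1)=-720, U_qq(3)=4320.
Saddle points occur where the two diagonal entries have opposite signs: (-4, -1), (-4, 1), (-2, 0), (-2, 3), (4, -1), (4, 1). Count: 6.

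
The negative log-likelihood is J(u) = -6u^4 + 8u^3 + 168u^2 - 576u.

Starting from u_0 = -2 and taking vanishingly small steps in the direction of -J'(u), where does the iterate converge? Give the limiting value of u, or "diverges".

J'(u) = -24(u - 3)(u - 2)(u + 4), so J'(-2) = -960.
Gradient descent moves in the -J' direction, i.e. u is increasing.
The nearest critical point in that direction is u = 2, where J'' = 144 > 0 (a local minimum). The iterate converges there.

2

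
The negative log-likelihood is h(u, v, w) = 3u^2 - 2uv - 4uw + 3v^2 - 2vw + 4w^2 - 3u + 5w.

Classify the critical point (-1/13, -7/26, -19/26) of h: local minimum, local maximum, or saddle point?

local minimum

The Hessian is constant: H = [[6, -2, -4], [-2, 6, -2], [-4, -2, 8]].
Leading principal minors: Δ₁ = 6, Δ₂ = 32, Δ₃ = 104.
All leading minors are positive, so H is positive definite: a local minimum.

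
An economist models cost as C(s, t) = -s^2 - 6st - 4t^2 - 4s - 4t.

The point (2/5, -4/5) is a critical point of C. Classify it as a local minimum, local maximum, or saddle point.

The Hessian of C is constant: H = [[-2, -6], [-6, -8]].
det(H) = (-2)·(-8) − (-6)² = -20.
Since det(H) < 0, H is indefinite and the critical point is a saddle point.

saddle point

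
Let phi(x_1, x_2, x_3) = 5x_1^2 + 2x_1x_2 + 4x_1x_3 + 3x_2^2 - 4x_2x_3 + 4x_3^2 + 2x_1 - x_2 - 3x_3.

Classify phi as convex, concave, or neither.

phi is quadratic, so its Hessian is the constant matrix H = [[10, 2, 4], [2, 6, -4], [4, -4, 8]].
Leading principal minors: 10, 56, 128.
All positive ⇒ H ≻ 0 ⇒ convex.

convex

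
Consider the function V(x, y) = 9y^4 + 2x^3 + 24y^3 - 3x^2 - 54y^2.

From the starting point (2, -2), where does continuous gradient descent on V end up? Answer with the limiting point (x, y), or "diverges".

(1, -3)

V is separable, so gradient descent decouples: x follows -∂V/∂x, y follows -∂V/∂y.
∂V/∂x = 6x(x - 1); at x=2 this is 12, so x decreases.
∂V/∂y = 36y(y - 1)(y + 3); at y=-2 this is 216, so y decreases.
x converges to its nearest critical value 1 (a local min of the x-part); y converges to -3. The iterate converges to (1, -3).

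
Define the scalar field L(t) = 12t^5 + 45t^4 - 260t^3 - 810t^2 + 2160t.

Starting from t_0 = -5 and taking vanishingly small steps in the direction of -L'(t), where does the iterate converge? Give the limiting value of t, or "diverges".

diverges

L'(t) = 60(t - 3)(t - 1)(t + 3)(t + 4), so L'(-5) = 5760.
Gradient descent moves in the -L' direction, i.e. t is decreasing.
There is no critical point below t=-5, and L' keeps the same sign, so the iterate runs off to −∞.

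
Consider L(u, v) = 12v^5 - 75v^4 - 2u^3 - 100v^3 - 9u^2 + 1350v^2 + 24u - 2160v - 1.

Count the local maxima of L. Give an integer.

L separates as a function of u plus a function of v, so ∇L=0 decouples.
∂L/∂u = -6(u - 1)(u + 4) = 0 at u ∈ {-4, 1}; ∂L/∂v = 60(v - 4)(v - 3)(v - 1)(v + 3) = 0 at v ∈ {-3, 1, 3, 4}.
The Hessian is diagonal: diag(L_uu, L_vv). Second derivatives: L_uu(-4)=30, L_uu(1)=-30; L_vv(-3)=-10080, L_vv(1)=1440, L_vv(3)=-720, L_vv(4)=1260.
Local maxima occur where both diagonal entries negative: (1, -3), (1, 3). Count: 2.

2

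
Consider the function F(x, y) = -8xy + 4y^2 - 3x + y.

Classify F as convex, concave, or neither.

F is quadratic, so its Hessian is the constant matrix H = [[0, -8], [-8, 8]].
det(H) = -64, tr(H) = 8.
det(H) < 0, so H is indefinite: neither convex nor concave.

neither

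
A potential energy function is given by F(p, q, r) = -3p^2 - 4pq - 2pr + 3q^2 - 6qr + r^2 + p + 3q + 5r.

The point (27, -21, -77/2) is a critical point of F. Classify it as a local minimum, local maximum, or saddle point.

saddle point

The Hessian is constant: H = [[-6, -4, -2], [-4, 6, -6], [-2, -6, 2]].
Leading principal minors: Δ₁ = -6, Δ₂ = -52, Δ₃ = -8.
The minors fit neither the all-positive nor the alternating-sign pattern, so H is indefinite: a saddle point.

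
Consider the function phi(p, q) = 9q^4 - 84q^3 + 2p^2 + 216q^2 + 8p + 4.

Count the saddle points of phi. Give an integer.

1

phi separates as a function of p plus a function of q, so ∇phi=0 decouples.
∂phi/∂p = 4(p + 2) = 0 at p ∈ {-2}; ∂phi/∂q = 36q(q - 4)(q - 3) = 0 at q ∈ {0, 3, 4}.
The Hessian is diagonal: diag(phi_pp, phi_qq). Second derivatives: phi_pp(-2)=4; phi_qq(0)=432, phi_qq(3)=-108, phi_qq(4)=144.
Saddle points occur where the two diagonal entries have opposite signs: (-2, 3). Count: 1.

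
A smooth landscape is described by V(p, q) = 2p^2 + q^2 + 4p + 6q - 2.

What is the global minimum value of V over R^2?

V(p,q) separates as A(p) + B(q) − 2, so its minimum is min A + min B − 2.
A'(p) = 4p + 4 vanishes at p ∈ {-1}; B'(q) = 2q + 6 vanishes at q ∈ {-3}.
Local minima of A (where A''>0): A(-1)=-2. Local minima of B: B(-3)=-9.
So the global minimum of V is A(-1) + B(-3) − 2 = -2 − 9 − 2 = -13, attained at (-1, -3).

-13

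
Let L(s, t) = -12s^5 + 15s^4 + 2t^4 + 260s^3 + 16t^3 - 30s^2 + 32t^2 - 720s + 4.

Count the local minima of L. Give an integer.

L separates as a function of s plus a function of t, so ∇L=0 decouples.
∂L/∂s = -60(s - 4)(s - 1)(s + 1)(s + 3) = 0 at s ∈ {-3, -1, 1, 4}; ∂L/∂t = 8t(t + 2)(t + 4) = 0 at t ∈ {-4, -2, 0}.
The Hessian is diagonal: diag(L_ss, L_tt). Second derivatives: L_ss(-3)=3360, L_ss(-1)=-1200, L_ss(1)=1440, L_ss(4)=-6300; L_tt(-4)=64, L_tt(-2)=-32, L_tt(0)=64.
Local minima occur where both diagonal entries positive: (-3, -4), (-3, 0), (1, -4), (1, 0). Count: 4.

4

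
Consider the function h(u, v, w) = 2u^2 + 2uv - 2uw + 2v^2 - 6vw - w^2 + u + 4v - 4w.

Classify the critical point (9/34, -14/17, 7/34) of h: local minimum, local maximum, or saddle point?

saddle point

The Hessian is constant: H = [[4, 2, -2], [2, 4, -6], [-2, -6, -2]].
Leading principal minors: Δ₁ = 4, Δ₂ = 12, Δ₃ = -136.
The minors fit neither the all-positive nor the alternating-sign pattern, so H is indefinite: a saddle point.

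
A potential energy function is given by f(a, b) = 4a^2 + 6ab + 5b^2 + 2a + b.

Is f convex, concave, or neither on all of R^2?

f is quadratic, so its Hessian is the constant matrix H = [[8, 6], [6, 10]].
det(H) = 44, tr(H) = 18.
det(H) > 0 and tr(H) > 0, so H is positive definite everywhere: convex.

convex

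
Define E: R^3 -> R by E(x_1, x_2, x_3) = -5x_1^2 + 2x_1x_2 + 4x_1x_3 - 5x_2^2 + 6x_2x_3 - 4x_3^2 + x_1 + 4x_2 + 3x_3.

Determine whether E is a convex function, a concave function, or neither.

concave

E is quadratic, so its Hessian is the constant matrix H = [[-10, 2, 4], [2, -10, 6], [4, 6, -8]].
Leading principal minors: -10, 96, -152.
Signs alternate −, +, − ⇒ H ≺ 0 ⇒ concave.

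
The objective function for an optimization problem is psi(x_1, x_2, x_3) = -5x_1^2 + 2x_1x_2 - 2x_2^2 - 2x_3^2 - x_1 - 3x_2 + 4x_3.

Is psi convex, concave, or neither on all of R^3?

psi is quadratic, so its Hessian is the constant matrix H = [[-10, 2, 0], [2, -4, 0], [0, 0, -4]].
Leading principal minors: -10, 36, -144.
Signs alternate −, +, − ⇒ H ≺ 0 ⇒ concave.

concave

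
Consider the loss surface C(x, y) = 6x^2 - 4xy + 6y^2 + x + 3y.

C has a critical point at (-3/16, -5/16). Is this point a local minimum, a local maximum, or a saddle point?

local minimum

The Hessian of C is constant: H = [[12, -4], [-4, 12]].
det(H) = 12·12 − (-4)² = 128.
det(H) > 0 and tr(H) = 24 > 0, so H is positive definite and the point is a local minimum.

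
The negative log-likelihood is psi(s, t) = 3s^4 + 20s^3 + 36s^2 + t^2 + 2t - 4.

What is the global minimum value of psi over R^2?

-5

psi(s,t) separates as P(s) + Q(t) − 4, so its minimum is min P + min Q − 4.
P'(s) = 12s(s + 2)(s + 3) vanishes at s ∈ {-3, -2, 0}; Q'(t) = 2(t + 1) vanishes at t ∈ {-1}.
Local minima of P (where P''>0): P(-3)=27, P(0)=0. Local minima of Q: Q(-1)=-1.
So the global minimum of psi is P(0) + Q(-1) − 4 = 0 − 1 − 4 = -5, attained at (0, -1).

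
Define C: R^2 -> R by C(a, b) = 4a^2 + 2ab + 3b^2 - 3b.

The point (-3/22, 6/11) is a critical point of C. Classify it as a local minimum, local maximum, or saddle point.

local minimum

The Hessian of C is constant: H = [[8, 2], [2, 6]].
det(H) = 8·6 − 2² = 44.
det(H) > 0 and tr(H) = 14 > 0, so H is positive definite and the point is a local minimum.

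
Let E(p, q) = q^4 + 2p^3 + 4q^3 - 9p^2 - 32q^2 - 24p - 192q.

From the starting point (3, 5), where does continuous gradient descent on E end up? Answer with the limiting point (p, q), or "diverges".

(4, 4)

E is separable, so gradient descent decouples: p follows -∂E/∂p, q follows -∂E/∂q.
∂E/∂p = 6(p - 4)(p + 1); at p=3 this is -24, so p increases.
∂E/∂q = 4(q - 4)(q + 3)(q + 4); at q=5 this is 288, so q decreases.
p converges to its nearest critical value 4 (a local min of the p-part); q converges to 4. The iterate converges to (4, 4).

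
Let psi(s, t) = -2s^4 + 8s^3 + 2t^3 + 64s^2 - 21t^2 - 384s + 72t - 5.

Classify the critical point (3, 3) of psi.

saddle point

The mixed partial ∂²psi/∂s∂t is 0, so the Hessian at any point is diag(psi_ss, psi_tt) = diag(8(-3s^2 + 6s + 16), 6(2t - 7)).
At (3, 3): H = diag(56, -6).
The eigenvalues have opposite signs, so H is indefinite: a saddle point.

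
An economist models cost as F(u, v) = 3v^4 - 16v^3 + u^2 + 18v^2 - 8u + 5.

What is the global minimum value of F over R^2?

F(u,v) separates as P(u) + Q(v) + 5, so its minimum is min P + min Q + 5.
P'(u) = 2u - 8 vanishes at u ∈ {4}; Q'(v) = 12v(v - 3)(v - 1) vanishes at v ∈ {0, 1, 3}.
Local minima of P (where P''>0): P(4)=-16. Local minima of Q: Q(0)=0, Q(3)=-27.
So the global minimum of F is P(4) + Q(3) + 5 = -16 − 27 + 5 = -38, attained at (4, 3).

-38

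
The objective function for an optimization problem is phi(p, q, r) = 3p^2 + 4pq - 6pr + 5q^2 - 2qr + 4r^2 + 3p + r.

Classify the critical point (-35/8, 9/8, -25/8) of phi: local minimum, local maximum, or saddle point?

local minimum

The Hessian is constant: H = [[6, 4, -6], [4, 10, -2], [-6, -2, 8]].
Leading principal minors: Δ₁ = 6, Δ₂ = 44, Δ₃ = 64.
All leading minors are positive, so H is positive definite: a local minimum.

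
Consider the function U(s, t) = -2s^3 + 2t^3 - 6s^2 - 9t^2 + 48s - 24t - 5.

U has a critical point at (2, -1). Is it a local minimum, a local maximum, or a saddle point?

The mixed partial ∂²U/∂s∂t is 0, so the Hessian at any point is diag(U_ss, U_tt) = diag(-12(s + 1), 6(2t - 3)).
At (2, -1): H = diag(-36, -30).
Both eigenvalues are negative, so H is negative definite: a local maximum.

local maximum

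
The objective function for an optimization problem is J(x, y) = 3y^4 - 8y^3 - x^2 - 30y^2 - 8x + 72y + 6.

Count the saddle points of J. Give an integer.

2

J separates as a function of x plus a function of y, so ∇J=0 decouples.
∂J/∂x = -2(x + 4) = 0 at x ∈ {-4}; ∂J/∂y = 12(y - 3)(y - 1)(y + 2) = 0 at y ∈ {-2, 1, 3}.
The Hessian is diagonal: diag(J_xx, J_yy). Second derivatives: J_xx(-4)=-2; J_yy(-2)=180, J_yy(1)=-72, J_yy(3)=120.
Saddle points occur where the two diagonal entries have opposite signs: (-4, -2), (-4, 3). Count: 2.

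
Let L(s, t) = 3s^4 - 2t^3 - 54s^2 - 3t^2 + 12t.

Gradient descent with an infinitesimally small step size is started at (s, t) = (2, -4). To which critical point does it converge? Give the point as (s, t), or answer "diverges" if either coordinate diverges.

(3, -2)

L is separable, so gradient descent decouples: s follows -∂L/∂s, t follows -∂L/∂t.
∂L/∂s = 12s(s - 3)(s + 3); at s=2 this is -120, so s increases.
∂L/∂t = -6(t - 1)(t + 2); at t=-4 this is -60, so t increases.
s converges to its nearest critical value 3 (a local min of the s-part); t converges to -2. The iterate converges to (3, -2).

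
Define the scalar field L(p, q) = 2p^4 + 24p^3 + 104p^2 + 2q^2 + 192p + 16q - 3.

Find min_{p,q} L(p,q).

L(p,q) separates as A(p) + B(q) − 3, so its minimum is min A + min B − 3.
A'(p) = 8(p + 2)(p + 3)(p + 4) vanishes at p ∈ {-4, -3, -2}; B'(q) = 4q + 16 vanishes at q ∈ {-4}.
Local minima of A (where A''>0): A(-4)=-128, A(-2)=-128. Local minima of B: B(-4)=-32.
So the global minimum of L is A(-4) + B(-4) − 3 = -128 − 32 − 3 = -163, attained at (-4, -4).

-163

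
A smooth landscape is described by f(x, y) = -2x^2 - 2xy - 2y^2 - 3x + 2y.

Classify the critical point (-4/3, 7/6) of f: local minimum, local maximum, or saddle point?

local maximum

The Hessian of f is constant: H = [[-4, -2], [-2, -4]].
det(H) = (-4)·(-4) − (-2)² = 12.
det(H) > 0 and tr(H) = -8 < 0, so H is negative definite and the point is a local maximum.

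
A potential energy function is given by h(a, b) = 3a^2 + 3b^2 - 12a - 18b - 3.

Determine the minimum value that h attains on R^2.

h(a,b) separates as P(a) + Q(b) − 3, so its minimum is min P + min Q − 3.
P'(a) = 6a - 12 vanishes at a ∈ {2}; Q'(b) = 6b - 18 vanishes at b ∈ {3}.
Local minima of P (where P''>0): P(2)=-12. Local minima of Q: Q(3)=-27.
So the global minimum of h is P(2) + Q(3) − 3 = -12 − 27 − 3 = -42, attained at (2, 3).

-42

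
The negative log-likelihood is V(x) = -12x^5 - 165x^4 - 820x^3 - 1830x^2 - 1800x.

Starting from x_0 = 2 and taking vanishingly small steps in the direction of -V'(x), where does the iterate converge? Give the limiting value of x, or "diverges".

diverges

V'(x) = -60(x + 1)(x + 2)(x + 3)(x + 5), so V'(2) = -25200.
Gradient descent moves in the -V' direction, i.e. x is increasing.
There is no critical point above x=2, and V' keeps the same sign, so the iterate runs off to +∞.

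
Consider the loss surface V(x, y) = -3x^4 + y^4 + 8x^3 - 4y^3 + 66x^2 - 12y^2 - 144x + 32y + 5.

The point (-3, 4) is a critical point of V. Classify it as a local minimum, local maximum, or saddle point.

saddle point

The mixed partial ∂²V/∂x∂y is 0, so the Hessian at any point is diag(V_xx, V_yy) = diag(12(-3x^2 + 4x + 11), 12(y^2 - 2y - 2)).
At (-3, 4): H = diag(-336, 72).
The eigenvalues have opposite signs, so H is indefinite: a saddle point.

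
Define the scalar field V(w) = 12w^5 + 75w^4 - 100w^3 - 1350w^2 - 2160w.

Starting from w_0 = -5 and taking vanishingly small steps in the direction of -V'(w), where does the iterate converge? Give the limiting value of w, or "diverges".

diverges

V'(w) = 60(w - 3)(w + 1)(w + 3)(w + 4), so V'(-5) = 3840.
Gradient descent moves in the -V' direction, i.e. w is decreasing.
There is no critical point below w=-5, and V' keeps the same sign, so the iterate runs off to −∞.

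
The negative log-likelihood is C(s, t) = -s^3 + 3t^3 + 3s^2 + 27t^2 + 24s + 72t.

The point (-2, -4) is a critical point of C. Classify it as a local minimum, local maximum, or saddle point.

The mixed partial ∂²C/∂s∂t is 0, so the Hessian at any point is diag(C_ss, C_tt) = diag(6(-s + 1), 18(t + 3)).
At (-2, -4): H = diag(18, -18).
The eigenvalues have opposite signs, so H is indefinite: a saddle point.

saddle point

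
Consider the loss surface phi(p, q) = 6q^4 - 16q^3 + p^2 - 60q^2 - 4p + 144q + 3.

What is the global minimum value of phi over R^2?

-305

phi(p,q) separates as A(p) + B(q) + 3, so its minimum is min A + min B + 3.
A'(p) = 2p - 4 vanishes at p ∈ {2}; B'(q) = 24(q - 3)(q - 1)(q + 2) vanishes at q ∈ {-2, 1, 3}.
Local minima of A (where A''>0): A(2)=-4. Local minima of B: B(-2)=-304, B(3)=-54.
So the global minimum of phi is A(2) + B(-2) + 3 = -4 − 304 + 3 = -305, attained at (2, -2).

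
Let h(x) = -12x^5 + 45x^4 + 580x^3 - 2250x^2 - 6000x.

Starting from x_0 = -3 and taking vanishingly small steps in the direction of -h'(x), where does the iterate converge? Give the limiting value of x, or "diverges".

-5

h'(x) = -60(x - 5)(x - 4)(x + 1)(x + 5), so h'(-3) = 13440.
Gradient descent moves in the -h' direction, i.e. x is decreasing.
The nearest critical point in that direction is x = -5, where h'' = 21600 > 0 (a local minimum). The iterate converges there.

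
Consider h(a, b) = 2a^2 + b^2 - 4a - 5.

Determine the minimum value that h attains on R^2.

-7

h(a,b) separates as P(a) + Q(b) − 5, so its minimum is min P + min Q − 5.
P'(a) = 4a - 4 vanishes at a ∈ {1}; Q'(b) = 2b vanishes at b ∈ {0}.
Local minima of P (where P''>0): P(1)=-2. Local minima of Q: Q(0)=0.
So the global minimum of h is P(1) + Q(0) − 5 = -2 + 0 − 5 = -7, attained at (1, 0).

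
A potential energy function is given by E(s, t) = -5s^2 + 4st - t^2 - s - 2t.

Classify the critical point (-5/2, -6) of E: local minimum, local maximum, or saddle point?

The Hessian of E is constant: H = [[-10, 4], [4, -2]].
det(H) = (-10)·(-2) − 4² = 4.
det(H) > 0 and tr(H) = -12 < 0, so H is negative definite and the point is a local maximum.

local maximum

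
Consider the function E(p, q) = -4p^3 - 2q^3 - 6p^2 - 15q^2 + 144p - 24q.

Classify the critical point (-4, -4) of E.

local minimum

The mixed partial ∂²E/∂p∂q is 0, so the Hessian at any point is diag(E_pp, E_qq) = diag(-12(2p + 1), -6(2q + 5)).
At (-4, -4): H = diag(84, 18).
Both eigenvalues are positive, so H is positive definite: a local minimum.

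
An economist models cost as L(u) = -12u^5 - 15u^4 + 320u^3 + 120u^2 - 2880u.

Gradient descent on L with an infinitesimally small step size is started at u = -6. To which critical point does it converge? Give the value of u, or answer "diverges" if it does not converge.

-4

L'(u) = -60(u - 3)(u - 2)(u + 2)(u + 4), so L'(-6) = -34560.
Gradient descent moves in the -L' direction, i.e. u is increasing.
The nearest critical point in that direction is u = -4, where L'' = 5040 > 0 (a local minimum). The iterate converges there.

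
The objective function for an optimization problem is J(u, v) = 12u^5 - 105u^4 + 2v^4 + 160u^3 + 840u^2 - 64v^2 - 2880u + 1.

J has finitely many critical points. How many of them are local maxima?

J separates as a function of u plus a function of v, so ∇J=0 decouples.
∂J/∂u = 60(u - 4)(u - 3)(u - 2)(u + 2) = 0 at u ∈ {-2, 2, 3, 4}; ∂J/∂v = 8v(v - 4)(v + 4) = 0 at v ∈ {-4, 0, 4}.
The Hessian is diagonal: diag(J_uu, J_vv). Second derivatives: J_uu(-2)=-7200, J_uu(2)=480, J_uu(3)=-300, J_uu(4)=720; J_vv(-4)=256, J_vv(0)=-128, J_vv(4)=256.
Local maxima occur where both diagonal entries negative: (-2, 0), (3, 0). Count: 2.

2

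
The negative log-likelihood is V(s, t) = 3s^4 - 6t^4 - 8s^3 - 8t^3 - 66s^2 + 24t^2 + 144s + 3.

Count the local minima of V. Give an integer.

V separates as a function of s plus a function of t, so ∇V=0 decouples.
∂V/∂s = 12(s - 4)(s - 1)(s + 3) = 0 at s ∈ {-3, 1, 4}; ∂V/∂t = -24t(t - 1)(t + 2) = 0 at t ∈ {-2, 0, 1}.
The Hessian is diagonal: diag(V_ss, V_tt). Second derivatives: V_ss(-3)=336, V_ss(1)=-144, V_ss(4)=252; V_tt(-2)=-144, V_tt(0)=48, V_tt(1)=-72.
Local minima occur where both diagonal entries positive: (-3, 0), (4, 0). Count: 2.

2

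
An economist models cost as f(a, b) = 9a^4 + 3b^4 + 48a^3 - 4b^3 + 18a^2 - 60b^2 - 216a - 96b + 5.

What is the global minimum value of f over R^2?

f(a,b) separates as P(a) + Q(b) + 5, so its minimum is min P + min Q + 5.
P'(a) = 36(a - 1)(a + 2)(a + 3) vanishes at a ∈ {-3, -2, 1}; Q'(b) = 12(b - 4)(b + 1)(b + 2) vanishes at b ∈ {-2, -1, 4}.
Local minima of P (where P''>0): P(-3)=243, P(1)=-141. Local minima of Q: Q(-2)=32, Q(4)=-832.
So the global minimum of f is P(1) + Q(4) + 5 = -141 − 832 + 5 = -968, attained at (1, 4).

-968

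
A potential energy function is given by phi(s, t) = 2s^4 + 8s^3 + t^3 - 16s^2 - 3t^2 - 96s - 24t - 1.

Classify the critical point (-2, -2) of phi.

local maximum

The mixed partial ∂²phi/∂s∂t is 0, so the Hessian at any point is diag(phi_ss, phi_tt) = diag(8(3s^2 + 6s - 4), 6(t - 1)).
At (-2, -2): H = diag(-32, -18).
Both eigenvalues are negative, so H is negative definite: a local maximum.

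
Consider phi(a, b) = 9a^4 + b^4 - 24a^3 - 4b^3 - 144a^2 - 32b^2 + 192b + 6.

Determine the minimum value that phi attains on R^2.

phi(a,b) separates as P(a) + Q(b) + 6, so its minimum is min P + min Q + 6.
P'(a) = 36a(a - 4)(a + 2) vanishes at a ∈ {-2, 0, 4}; Q'(b) = 4(b - 4)(b - 3)(b + 4) vanishes at b ∈ {-4, 3, 4}.
Local minima of P (where P''>0): P(-2)=-240, P(4)=-1536. Local minima of Q: Q(-4)=-768, Q(4)=256.
So the global minimum of phi is P(4) + Q(-4) + 6 = -1536 − 768 + 6 = -2298, attained at (4, -4).

-2298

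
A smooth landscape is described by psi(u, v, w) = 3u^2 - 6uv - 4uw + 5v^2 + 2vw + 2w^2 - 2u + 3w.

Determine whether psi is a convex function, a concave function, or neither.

convex

psi is quadratic, so its Hessian is the constant matrix H = [[6, -6, -4], [-6, 10, 2], [-4, 2, 4]].
Leading principal minors: 6, 24, 8.
All positive ⇒ H ≻ 0 ⇒ convex.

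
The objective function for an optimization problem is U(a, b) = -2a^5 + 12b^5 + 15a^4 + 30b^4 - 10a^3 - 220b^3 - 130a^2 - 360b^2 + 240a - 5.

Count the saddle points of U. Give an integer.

8

U separates as a function of a plus a function of b, so ∇U=0 decouples.
∂U/∂a = -10(a - 4)(a - 3)(a - 1)(a + 2) = 0 at a ∈ {-2, 1, 3, 4}; ∂U/∂b = 60b(b - 3)(b + 1)(b + 4) = 0 at b ∈ {-4, -1, 0, 3}.
The Hessian is diagonal: diag(U_aa, U_bb). Second derivatives: U_aa(-2)=900, U_aa(1)=-180, U_aa(3)=100, U_aa(4)=-180; U_bb(-4)=-5040, U_bb(-1)=720, U_bb(0)=-720, U_bb(3)=5040.
Saddle points occur where the two diagonal entries have opposite signs: (-2, -4), (-2, 0), (1, -1), (1, 3), (3, -4), (3, 0), (4, -1), (4, 3). Count: 8.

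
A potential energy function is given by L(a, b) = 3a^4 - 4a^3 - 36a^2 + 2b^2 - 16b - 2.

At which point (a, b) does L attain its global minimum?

(3, 4)

L(a,b) separates as P(a) + Q(b) − 2, so its minimum is min P + min Q − 2.
P'(a) = 12a(a - 3)(a + 2) vanishes at a ∈ {-2, 0, 3}; Q'(b) = 4b - 16 vanishes at b ∈ {4}.
Local minima of P (where P''>0): P(-2)=-64, P(3)=-189. Local minima of Q: Q(4)=-32.
So the global minimum of L is P(3) + Q(4) − 2 = -189 − 32 − 2 = -223, attained at (3, 4).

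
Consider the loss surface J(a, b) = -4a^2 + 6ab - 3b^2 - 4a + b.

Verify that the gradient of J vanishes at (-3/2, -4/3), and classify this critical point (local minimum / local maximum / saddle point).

∇J = (-8a + 6b - 4, 6a - 6b + 1); substituting (-3/2, -4/3) gives ∇J = (0, 0), so (-3/2, -4/3) is indeed a critical point.
The Hessian of J is constant: H = [[-8, 6], [6, -6]].
det(H) = (-8)·(-6) − 6² = 12.
det(H) > 0 and tr(H) = -14 < 0, so H is negative definite and the point is a local maximum.

local maximum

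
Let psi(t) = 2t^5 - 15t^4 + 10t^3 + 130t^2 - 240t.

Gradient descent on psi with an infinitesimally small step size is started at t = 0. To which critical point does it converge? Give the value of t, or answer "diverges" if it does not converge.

1

psi'(t) = 10(t - 4)(t - 3)(t - 1)(t + 2), so psi'(0) = -240.
Gradient descent moves in the -psi' direction, i.e. t is increasing.
The nearest critical point in that direction is t = 1, where psi'' = 180 > 0 (a local minimum). The iterate converges there.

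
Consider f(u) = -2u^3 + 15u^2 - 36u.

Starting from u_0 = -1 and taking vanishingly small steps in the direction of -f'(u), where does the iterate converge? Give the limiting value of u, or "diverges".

f'(u) = -6(u - 3)(u - 2), so f'(-1) = -72.
Gradient descent moves in the -f' direction, i.e. u is increasing.
The nearest critical point in that direction is u = 2, where f'' = 6 > 0 (a local minimum). The iterate converges there.

2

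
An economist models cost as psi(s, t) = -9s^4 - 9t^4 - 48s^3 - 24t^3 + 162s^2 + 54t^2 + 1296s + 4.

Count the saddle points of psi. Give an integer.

psi separates as a function of s plus a function of t, so ∇psi=0 decouples.
∂psi/∂s = -36(s - 3)(s + 3)(s + 4) = 0 at s ∈ {-4, -3, 3}; ∂psi/∂t = -36t(t - 1)(t + 3) = 0 at t ∈ {-3, 0, 1}.
The Hessian is diagonal: diag(psi_ss, psi_tt). Second derivatives: psi_ss(-4)=-252, psi_ss(-3)=216, psi_ss(3)=-1512; psi_tt(-3)=-432, psi_tt(0)=108, psi_tt(1)=-144.
Saddle points occur where the two diagonal entries have opposite signs: (-4, 0), (-3, -3), (-3, 1), (3, 0). Count: 4.

4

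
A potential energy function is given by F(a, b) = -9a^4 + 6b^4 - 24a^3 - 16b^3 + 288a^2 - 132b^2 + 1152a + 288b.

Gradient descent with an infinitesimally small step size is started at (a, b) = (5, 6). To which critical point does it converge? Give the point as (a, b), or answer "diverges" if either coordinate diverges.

F is separable, so gradient descent decouples: a follows -∂F/∂a, b follows -∂F/∂b.
∂F/∂a = -36(a - 4)(a + 2)(a + 4); at a=5 this is -2268, so a increases.
∂F/∂b = 24(b - 4)(b - 1)(b + 3); at b=6 this is 2160, so b decreases.
The a-coordinate has no critical point in that direction and runs off to infinity.

diverges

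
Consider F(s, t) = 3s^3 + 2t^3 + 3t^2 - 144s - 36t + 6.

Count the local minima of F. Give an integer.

F separates as a function of s plus a function of t, so ∇F=0 decouples.
∂F/∂s = 9(s - 4)(s + 4) = 0 at s ∈ {-4, 4}; ∂F/∂t = 6(t - 2)(t + 3) = 0 at t ∈ {-3, 2}.
The Hessian is diagonal: diag(F_ss, F_tt). Second derivatives: F_ss(-4)=-72, F_ss(4)=72; F_tt(-3)=-30, F_tt(2)=30.
Local minima occur where both diagonal entries positive: (4, 2). Count: 1.

1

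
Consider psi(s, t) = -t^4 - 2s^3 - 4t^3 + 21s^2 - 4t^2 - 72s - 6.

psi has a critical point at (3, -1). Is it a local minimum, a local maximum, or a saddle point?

The mixed partial ∂²psi/∂s∂t is 0, so the Hessian at any point is diag(psi_ss, psi_tt) = diag(6(-2s + 7), -4(3t^2 + 6t + 2)).
At (3, -1): H = diag(6, 4).
Both eigenvalues are positive, so H is positive definite: a local minimum.

local minimum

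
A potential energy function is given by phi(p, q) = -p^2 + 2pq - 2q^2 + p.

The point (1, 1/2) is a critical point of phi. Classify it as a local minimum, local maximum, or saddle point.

local maximum

The Hessian of phi is constant: H = [[-2, 2], [2, -4]].
det(H) = (-2)·(-4) − 2² = 4.
det(H) > 0 and tr(H) = -6 < 0, so H is negative definite and the point is a local maximum.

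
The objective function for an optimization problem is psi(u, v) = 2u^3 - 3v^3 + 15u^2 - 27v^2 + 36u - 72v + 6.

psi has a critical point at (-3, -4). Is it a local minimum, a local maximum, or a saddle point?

The mixed partial ∂²psi/∂u∂v is 0, so the Hessian at any point is diag(psi_uu, psi_vv) = diag(6(2u + 5), -18(v + 3)).
At (-3, -4): H = diag(-6, 18).
The eigenvalues have opposite signs, so H is indefinite: a saddle point.

saddle point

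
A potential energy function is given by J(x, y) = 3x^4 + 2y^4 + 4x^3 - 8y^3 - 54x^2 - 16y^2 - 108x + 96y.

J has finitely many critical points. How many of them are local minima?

4

J separates as a function of x plus a function of y, so ∇J=0 decouples.
∂J/∂x = 12(x - 3)(x + 1)(x + 3) = 0 at x ∈ {-3, -1, 3}; ∂J/∂y = 8(y - 3)(y - 2)(y + 2) = 0 at y ∈ {-2, 2, 3}.
The Hessian is diagonal: diag(J_xx, J_yy). Second derivatives: J_xx(-3)=144, J_xx(-1)=-96, J_xx(3)=288; J_yy(-2)=160, J_yy(2)=-32, J_yy(3)=40.
Local minima occur where both diagonal entries positive: (-3, -2), (-3, 3), (3, -2), (3, 3). Count: 4.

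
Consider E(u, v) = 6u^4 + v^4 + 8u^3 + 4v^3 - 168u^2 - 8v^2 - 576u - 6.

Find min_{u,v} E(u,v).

-3078

E(u,v) separates as P(u) + Q(v) − 6, so its minimum is min P + min Q − 6.
P'(u) = 24(u - 4)(u + 2)(u + 3) vanishes at u ∈ {-3, -2, 4}; Q'(v) = 4v(v - 1)(v + 4) vanishes at v ∈ {-4, 0, 1}.
Local minima of P (where P''>0): P(-3)=486, P(4)=-2944. Local minima of Q: Q(-4)=-128, Q(1)=-3.
So the global minimum of E is P(4) + Q(-4) − 6 = -2944 − 128 − 6 = -3078, attained at (4, -4).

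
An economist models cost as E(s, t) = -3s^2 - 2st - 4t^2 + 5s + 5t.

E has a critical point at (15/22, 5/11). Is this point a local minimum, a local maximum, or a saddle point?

local maximum

The Hessian of E is constant: H = [[-6, -2], [-2, -8]].
det(H) = (-6)·(-8) − (-2)² = 44.
det(H) > 0 and tr(H) = -14 < 0, so H is negative definite and the point is a local maximum.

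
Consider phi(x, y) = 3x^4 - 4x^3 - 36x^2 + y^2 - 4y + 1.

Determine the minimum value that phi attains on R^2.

phi(x,y) separates as P(x) + Q(y) + 1, so its minimum is min P + min Q + 1.
P'(x) = 12x(x - 3)(x + 2) vanishes at x ∈ {-2, 0, 3}; Q'(y) = 2y - 4 vanishes at y ∈ {2}.
Local minima of P (where P''>0): P(-2)=-64, P(3)=-189. Local minima of Q: Q(2)=-4.
So the global minimum of phi is P(3) + Q(2) + 1 = -189 − 4 + 1 = -192, attained at (3, 2).

-192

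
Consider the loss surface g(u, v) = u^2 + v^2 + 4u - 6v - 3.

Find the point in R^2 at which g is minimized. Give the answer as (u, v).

g(u,v) separates as P(u) + Q(v) − 3, so its minimum is min P + min Q − 3.
P'(u) = 2u + 4 vanishes at u ∈ {-2}; Q'(v) = 2v - 6 vanishes at v ∈ {3}.
Local minima of P (where P''>0): P(-2)=-4. Local minima of Q: Q(3)=-9.
So the global minimum of g is P(-2) + Q(3) − 3 = -4 − 9 − 3 = -16, attained at (-2, 3).

(-2, 3)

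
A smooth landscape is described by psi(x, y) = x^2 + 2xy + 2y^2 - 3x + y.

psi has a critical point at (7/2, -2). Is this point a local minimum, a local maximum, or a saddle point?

The Hessian of psi is constant: H = [[2, 2], [2, 4]].
det(H) = 2·4 − 2² = 4.
det(H) > 0 and tr(H) = 6 > 0, so H is positive definite and the point is a local minimum.

local minimum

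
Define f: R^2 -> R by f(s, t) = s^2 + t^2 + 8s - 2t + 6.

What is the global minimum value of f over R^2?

-11

f(s,t) separates as P(s) + Q(t) + 6, so its minimum is min P + min Q + 6.
P'(s) = 2s + 8 vanishes at s ∈ {-4}; Q'(t) = 2(t - 1) vanishes at t ∈ {1}.
Local minima of P (where P''>0): P(-4)=-16. Local minima of Q: Q(1)=-1.
So the global minimum of f is P(-4) + Q(1) + 6 = -16 − 1 + 6 = -11, attained at (-4, 1).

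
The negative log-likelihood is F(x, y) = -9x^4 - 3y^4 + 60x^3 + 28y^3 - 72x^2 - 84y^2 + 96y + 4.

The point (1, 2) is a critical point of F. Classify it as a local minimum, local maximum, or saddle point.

local minimum

The mixed partial ∂²F/∂x∂y is 0, so the Hessian at any point is diag(F_xx, F_yy) = diag(36(-3x^2 + 10x - 4), 12(-3y^2 + 14y - 14)).
At (1, 2): H = diag(108, 24).
Both eigenvalues are positive, so H is positive definite: a local minimum.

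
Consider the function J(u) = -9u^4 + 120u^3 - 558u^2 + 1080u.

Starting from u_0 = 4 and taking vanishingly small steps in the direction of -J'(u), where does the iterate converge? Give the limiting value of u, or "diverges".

3

J'(u) = -36(u - 5)(u - 3)(u - 2), so J'(4) = 72.
Gradient descent moves in the -J' direction, i.e. u is decreasing.
The nearest critical point in that direction is u = 3, where J'' = 72 > 0 (a local minimum). The iterate converges there.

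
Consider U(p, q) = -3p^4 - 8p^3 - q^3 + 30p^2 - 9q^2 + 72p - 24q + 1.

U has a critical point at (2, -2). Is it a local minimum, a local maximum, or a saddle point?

The mixed partial ∂²U/∂p∂q is 0, so the Hessian at any point is diag(U_pp, U_qq) = diag(12(-3p^2 - 4p + 5), -6(q + 3)).
At (2, -2): H = diag(-180, -6).
Both eigenvalues are negative, so H is negative definite: a local maximum.

local maximum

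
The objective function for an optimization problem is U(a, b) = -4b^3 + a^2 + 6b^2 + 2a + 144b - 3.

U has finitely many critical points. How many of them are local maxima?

0

U separates as a function of a plus a function of b, so ∇U=0 decouples.
∂U/∂a = 2(a + 1) = 0 at a ∈ {-1}; ∂U/∂b = -12(b - 4)(b + 3) = 0 at b ∈ {-3, 4}.
The Hessian is diagonal: diag(U_aa, U_bb). Second derivatives: U_aa(-1)=2; U_bb(-3)=84, U_bb(4)=-84.
Local maxima occur where both diagonal entries negative: none. Count: 0.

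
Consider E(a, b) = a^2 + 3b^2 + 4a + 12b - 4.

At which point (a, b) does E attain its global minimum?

E(a,b) separates as P(a) + Q(b) − 4, so its minimum is min P + min Q − 4.
P'(a) = 2a + 4 vanishes at a ∈ {-2}; Q'(b) = 6b + 12 vanishes at b ∈ {-2}.
Local minima of P (where P''>0): P(-2)=-4. Local minima of Q: Q(-2)=-12.
So the global minimum of E is P(-2) + Q(-2) − 4 = -4 − 12 − 4 = -20, attained at (-2, -2).

(-2, -2)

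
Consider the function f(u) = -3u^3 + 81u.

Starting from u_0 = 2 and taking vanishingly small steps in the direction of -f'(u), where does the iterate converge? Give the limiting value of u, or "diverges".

f'(u) = -9(u - 3)(u + 3), so f'(2) = 45.
Gradient descent moves in the -f' direction, i.e. u is decreasing.
The nearest critical point in that direction is u = -3, where f'' = 54 > 0 (a local minimum). The iterate converges there.

-3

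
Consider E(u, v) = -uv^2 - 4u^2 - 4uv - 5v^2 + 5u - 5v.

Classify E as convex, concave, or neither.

The term -uv^2 is cubic, so the Hessian is not constant.
∂²E/∂v² = -2u - 10, which takes both signs as u varies (negative for sufficiently large u). A diagonal entry of the Hessian changing sign means the Hessian is neither positive- nor negative-semidefinite on all of R^2.

neither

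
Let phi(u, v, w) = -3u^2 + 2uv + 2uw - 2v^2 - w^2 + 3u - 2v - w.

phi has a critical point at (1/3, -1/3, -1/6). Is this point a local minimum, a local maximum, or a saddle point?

local maximum

The Hessian is constant: H = [[-6, 2, 2], [2, -4, 0], [2, 0, -2]].
Leading principal minors: Δ₁ = -6, Δ₂ = 20, Δ₃ = -24.
The minors alternate sign starting negative (−, +, −), so H is negative definite: a local maximum.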